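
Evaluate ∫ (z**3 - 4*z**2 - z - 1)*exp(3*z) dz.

(9*z**3 - 45*z**2 + 21*z - 16)*exp(3*z)/27 + C

Use integration by parts with u = z**3 - 4*z**2 - z - 1, dv = exp(3*z) dz, so v = exp(3*z)/3.
Apply parts 3 times (tabular method): alternate signs, differentiate u down to 0, integrate dv up.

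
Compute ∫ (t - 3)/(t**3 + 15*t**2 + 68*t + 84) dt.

-log(t + 2)/4 + 9*log(t + 6)/4 - 2*log(t + 7) + C

Factor the denominator: (t + 2)*(t + 6)*(t + 7).
Partial-fraction decomposition: -2/(t + 7) + 9/(4*(t + 6)) - 1/(4*(t + 2)).
Integrate each term: A/(t−a) contributes A·log|t−a|.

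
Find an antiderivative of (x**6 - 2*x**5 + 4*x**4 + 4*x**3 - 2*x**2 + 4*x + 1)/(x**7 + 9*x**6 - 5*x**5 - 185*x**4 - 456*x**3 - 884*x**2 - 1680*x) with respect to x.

Factor the denominator: x*(x - 5)*(x + 3)*(x + 4)*(x + 7)*(x**2 + 4).
Partial-fraction decomposition: -(2096*x - 3701)/(79924*(x**2 + 4)) + 79685/(26712*(x + 7)) - 1373/(432*(x + 4)) + 701/(624*(x + 3)) + 6173/(62640*(x - 5)) - 1/(1680*x).
Integrate each term; A/(x−a) gives A·log|x−a|; the (Bx+D)/(x²+p²) term gives a log and an atan.

-log(x)/1680 + 6173*log(x - 5)/62640 + 701*log(x + 3)/624 - 1373*log(x + 4)/432 + 79685*log(x + 7)/26712 - 262*log(x**2 + 4)/19981 + 3701*atan(x/2)/159848 + C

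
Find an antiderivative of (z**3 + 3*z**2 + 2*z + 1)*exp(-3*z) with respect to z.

(-9*z**3 - 36*z**2 - 42*z - 23)*exp(-3*z)/27 + C

Use integration by parts with u = z**3 + 3*z**2 + 2*z + 1, dv = exp(-3*z) dz, so v = -exp(-3*z)/3.
Apply parts 3 times (tabular method): alternate signs, differentiate u down to 0, integrate dv up.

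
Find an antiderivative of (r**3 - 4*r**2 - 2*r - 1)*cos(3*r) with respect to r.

Use integration by parts with u = r**3 - 4*r**2 - 2*r - 1, dv = cos(3*r) dr, so v = sin(3*r)/3.
Apply parts 3 times (tabular method): alternate signs, differentiate u down to 0, integrate dv up.

r**3*sin(3*r)/3 - 4*r**2*sin(3*r)/3 + r**2*cos(3*r)/3 - 8*r*sin(3*r)/9 - 8*r*cos(3*r)/9 - sin(3*r)/27 - 8*cos(3*r)/27 + C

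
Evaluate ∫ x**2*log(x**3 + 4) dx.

Let u = x**3 + 4, so du = (3*x**2) dx.
The integral becomes (1/3)·∫ log(u) du; integrate by parts with u′=log(u), dv′=du.

x**3*log(x**3 + 4)/3 - x**3/3 + 4*log(x**3 + 4)/3 + C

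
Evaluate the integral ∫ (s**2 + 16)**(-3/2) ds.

Substitute s = 4·tan(θ), so ds = 4·sec(θ)^2 dθ and the radical becomes sqrt(s**2 + 16) = 4·sec(θ) by the Pythagorean identity.
Integrate the resulting trig expression in θ, then back-substitute tan(θ) = s/4, sec(θ) = sqrt(s**2 + 16)/4 (absorbing any constant into C).

s/(16*sqrt(s**2 + 16)) + C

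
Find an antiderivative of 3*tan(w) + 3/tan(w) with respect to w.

3*log(tan(w)) + C

Let u = tan(w), so du = (tan(w)**2 + 1) dw.
Rewriting, the integral becomes 3·∫ 1/u du = 3·log(u).
Substituting back, u = tan(w).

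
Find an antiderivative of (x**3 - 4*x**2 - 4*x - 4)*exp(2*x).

(4*x**3 - 22*x**2 + 6*x - 19)*exp(2*x)/8 + C

Use integration by parts with u = x**3 - 4*x**2 - 4*x - 4, dv = exp(2*x) dx, so v = exp(2*x)/2.
Apply parts 3 times (tabular method): alternate signs, differentiate u down to 0, integrate dv up.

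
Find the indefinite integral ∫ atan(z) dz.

Use integration by parts with u = arctan(z), dv = dz.
Then du = 1/(z**2 + 1) dz.

z*atan(z) - log(z**2 + 1)/2 + C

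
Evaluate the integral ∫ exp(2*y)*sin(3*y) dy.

Let I denote the integral. Integrate by parts with u = sin(3*y), dv = exp(2*y) dy, so v = exp(2*y)/2: I = exp(2*y)*sin(3*y)/2 − (3/2)·∫ exp(2*y)*cos(3*y) dy.
Apply parts again with u = cos(3*y), dv = exp(2*y) dy: ∫ exp(2*y)*cos(3*y) dy = exp(2*y)*cos(3*y)/2 + (3/2)·I. Substituting back brings back I: I = exp(2*y)*sin(3*y)/2 - 3*exp(2*y)*cos(3*y)/4 − (9/4)·I.
Solving for I: (1 + 9/4)·I equals the remaining terms, so I = (4/13)·(exp(2*y)*sin(3*y)/2 - 3*exp(2*y)*cos(3*y)/4).

2*exp(2*y)*sin(3*y)/13 - 3*exp(2*y)*cos(3*y)/13 + C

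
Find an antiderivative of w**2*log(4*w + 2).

w**3*log(4*w + 2)/3 - w**3/9 + w**2/12 - w/12 + log(2*w + 1)/24 + C

Use integration by parts with u = log(4*w + 2), dv = w**2 dw.
Then du = 4/(4*w + 2) dw and v = w**3/3.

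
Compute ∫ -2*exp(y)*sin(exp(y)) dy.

Let u = exp(y), so du = (exp(y)) dy.
Rewriting, the integral becomes -2·∫ sin(u) du = -2·-cos(u).
Substituting back, u = exp(y).

2*cos(exp(y)) + C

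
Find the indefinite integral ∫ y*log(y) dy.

y**2*log(y)/2 - y**2/4 + C

Use integration by parts with u = log(y), dv = y dy.
Then du = 1/y dy and v = y**2/2.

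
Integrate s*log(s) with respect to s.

s**2*log(s)/2 - s**2/4 + C

Use integration by parts with u = log(s), dv = s ds.
Then du = 1/s ds and v = s**2/2.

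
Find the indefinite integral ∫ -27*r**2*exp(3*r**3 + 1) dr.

Let u = 3*r**3 + 1, so du = (9*r**2) dr.
Rewriting, the integral becomes -3·∫ e^u du = -3·e^u.
Substituting back, u = 3*r**3 + 1.

-3*exp(3*r**3 + 1) + C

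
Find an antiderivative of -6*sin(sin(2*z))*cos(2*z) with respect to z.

Let u = sin(2*z), so du = (2*cos(2*z)) dz.
Rewriting, the integral becomes -3·∫ sin(u) du = -3·-cos(u).
Substituting back, u = sin(2*z).

3*cos(sin(2*z)) + C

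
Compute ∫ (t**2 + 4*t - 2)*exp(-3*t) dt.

(-9*t**2 - 42*t + 4)*exp(-3*t)/27 + C

Use integration by parts with u = t**2 + 4*t - 2, dv = exp(-3*t) dt, so v = -exp(-3*t)/3.
Apply parts 2 times (tabular method): alternate signs, differentiate u down to 0, integrate dv up.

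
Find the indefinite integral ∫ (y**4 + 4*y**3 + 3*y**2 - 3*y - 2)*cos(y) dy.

y**4*sin(y) + 4*y**3*sin(y) + 4*y**3*cos(y) - 9*y**2*sin(y) + 12*y**2*cos(y) - 27*y*sin(y) - 18*y*cos(y) + 16*sin(y) - 27*cos(y) + C

Use integration by parts with u = y**4 + 4*y**3 + 3*y**2 - 3*y - 2, dv = cos(y) dy, so v = sin(y).
Apply parts 4 times (tabular method): alternate signs, differentiate u down to 0, integrate dv up.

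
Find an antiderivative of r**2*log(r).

r**3*log(r)/3 - r**3/9 + C

Use integration by parts with u = log(r), dv = r**2 dr.
Then du = 1/r dr and v = r**3/3.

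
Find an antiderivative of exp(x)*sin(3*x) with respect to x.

exp(x)*sin(3*x)/10 - 3*exp(x)*cos(3*x)/10 + C

Let I denote the integral. Integrate by parts with u = sin(3*x), dv = exp(x) dx, so v = exp(x): I = exp(x)*sin(3*x) − 3·∫ exp(x)*cos(3*x) dx.
Apply parts again with u = cos(3*x), dv = exp(x) dx: ∫ exp(x)*cos(3*x) dx = exp(x)*cos(3*x) + 3·I. Substituting back brings back I: I = exp(x)*sin(3*x) - 3*exp(x)*cos(3*x) − 9·I.
Solving for I: (1 + 9)·I equals the remaining terms, so I = (1/10)·(exp(x)*sin(3*x) - 3*exp(x)*cos(3*x)).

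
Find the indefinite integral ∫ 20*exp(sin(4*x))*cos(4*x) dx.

Let u = sin(4*x), so du = (4*cos(4*x)) dx.
Rewriting, the integral becomes 5·∫ e^u du = 5·e^u.
Substituting back, u = sin(4*x).

5*exp(sin(4*x)) + C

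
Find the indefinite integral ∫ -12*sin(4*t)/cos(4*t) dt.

Let u = cos(4*t), so du = (-4*sin(4*t)) dt.
Rewriting, the integral becomes 3·∫ 1/u du = 3·log(u).
Substituting back, u = cos(4*t).

3*log(cos(4*t)) + C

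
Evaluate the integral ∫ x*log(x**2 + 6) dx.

Let u = x**2 + 6, so du = (2*x) dx.
The integral becomes (1/2)·∫ log(u) du; integrate by parts with u′=log(u), dv′=du.

x**2*log(x**2 + 6)/2 - x**2/2 + 3*log(x**2 + 6) + C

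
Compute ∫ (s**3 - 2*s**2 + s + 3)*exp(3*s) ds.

(s**3 - 3*s**2 + 3*s + 2)*exp(3*s)/3 + C

Use integration by parts with u = s**3 - 2*s**2 + s + 3, dv = exp(3*s) ds, so v = exp(3*s)/3.
Apply parts 3 times (tabular method): alternate signs, differentiate u down to 0, integrate dv up.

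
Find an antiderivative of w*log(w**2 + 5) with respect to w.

Let u = w**2 + 5, so du = (2*w) dw.
The integral becomes (1/2)·∫ log(u) du; integrate by parts with u′=log(u), dv′=du.

w**2*log(w**2 + 5)/2 - w**2/2 + 5*log(w**2 + 5)/2 + C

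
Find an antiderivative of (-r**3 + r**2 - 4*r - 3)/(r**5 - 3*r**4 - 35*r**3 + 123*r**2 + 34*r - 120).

Factor the denominator: (r - 5)*(r - 4)*(r - 1)*(r + 1)*(r + 6).
Partial-fraction decomposition: 39/(550*(r + 6)) - 1/(100*(r + 1)) - 1/(24*(r - 1)) + 67/(150*(r - 4)) - 41/(88*(r - 5)).
Integrate each term: A/(r−a) contributes A·log|r−a|.

-41*log(r - 5)/88 + 67*log(r - 4)/150 - log(r - 1)/24 - log(r + 1)/100 + 39*log(r + 6)/550 + C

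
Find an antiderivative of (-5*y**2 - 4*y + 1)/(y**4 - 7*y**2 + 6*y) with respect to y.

Factor the denominator: y*(y - 2)*(y - 1)*(y + 3).
Partial-fraction decomposition: 8/(15*(y + 3)) + 2/(y - 1) - 27/(10*(y - 2)) + 1/(6*y).
Integrate each term: A/(y−a) contributes A·log|y−a|.

log(y)/6 - 27*log(y - 2)/10 + 2*log(y - 1) + 8*log(y + 3)/15 + C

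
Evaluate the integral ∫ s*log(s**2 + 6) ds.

Let u = s**2 + 6, so du = (2*s) ds.
The integral becomes (1/2)·∫ log(u) du; integrate by parts with u′=log(u), dv′=du.

s**2*log(s**2 + 6)/2 - s**2/2 + 3*log(s**2 + 6) + C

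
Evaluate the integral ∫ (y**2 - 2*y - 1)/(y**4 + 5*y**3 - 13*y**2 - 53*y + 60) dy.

Factor the denominator: (y - 3)*(y - 1)*(y + 4)*(y + 5).
Partial-fraction decomposition: -17/(24*(y + 5)) + 23/(35*(y + 4)) + 1/(30*(y - 1)) + 1/(56*(y - 3)).
Integrate each term: A/(y−a) contributes A·log|y−a|.

log(y - 3)/56 + log(y - 1)/30 + 23*log(y + 4)/35 - 17*log(y + 5)/24 + C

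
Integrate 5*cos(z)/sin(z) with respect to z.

5*log(sin(z)) + C

Let u = sin(z), so du = (cos(z)) dz.
Rewriting, the integral becomes 5·∫ 1/u du = 5·log(u).
Substituting back, u = sin(z).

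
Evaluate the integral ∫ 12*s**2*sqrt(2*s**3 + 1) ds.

4*(2*s**3 + 1)**(3/2)/3 + C

Let u = 2*s**3 + 1, so du = (6*s**2) ds.
Rewriting, the integral becomes 2·∫ √u du = 2·(2/3)u^(3/2).
Substituting back, u = 2*s**3 + 1.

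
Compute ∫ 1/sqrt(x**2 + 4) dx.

Substitute x = 2·tan(θ), so dx = 2·sec(θ)^2 dθ and the radical becomes sqrt(x**2 + 4) = 2·sec(θ) by the Pythagorean identity.
Integrate the resulting trig expression in θ, then back-substitute tan(θ) = x/2, sec(θ) = sqrt(x**2 + 4)/2 (absorbing any constant into C).

log(x + sqrt(x**2 + 4)) + C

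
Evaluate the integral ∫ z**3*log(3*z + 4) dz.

z**4*log(3*z + 4)/4 - z**4/16 + z**3/9 - 2*z**2/9 + 16*z/27 - 64*log(3*z + 4)/81 + C

Use integration by parts with u = log(3*z + 4), dv = z**3 dz.
Then du = 3/(3*z + 4) dz and v = z**4/4.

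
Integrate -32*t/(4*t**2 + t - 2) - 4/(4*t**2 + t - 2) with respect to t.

-4*log(4*t**2 + t - 2) + C

Let u = 4*t**2 + t - 2, so du = (8*t + 1) dt.
Rewriting, the integral becomes -4·∫ 1/u du = -4·log(u).
Substituting back, u = 4*t**2 + t - 2.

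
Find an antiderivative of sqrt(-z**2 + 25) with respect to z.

Substitute z = 5·sin(θ), so dz = 5·cos(θ) dθ and the radical becomes sqrt(-z**2 + 25) = 5·cos(θ) by the Pythagorean identity.
Integrate the resulting trig expression in θ, then back-substitute θ = asin(z/5), sin(θ) = z/5, cos(θ) = sqrt(-z**2 + 25)/5 (absorbing any constant into C).

z*sqrt(-z**2 + 25)/2 + 25*asin(z/5)/2 + C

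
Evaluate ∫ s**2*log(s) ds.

s**3*log(s)/3 - s**3/9 + C

Use integration by parts with u = log(s), dv = s**2 ds.
Then du = 1/s ds and v = s**3/3.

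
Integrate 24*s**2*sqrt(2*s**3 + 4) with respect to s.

8*(2*s**3 + 4)**(3/2)/3 + C

Let u = 2*s**3 + 4, so du = (6*s**2) ds.
Rewriting, the integral becomes 4·∫ √u du = 4·(2/3)u^(3/2).
Substituting back, u = 2*s**3 + 4.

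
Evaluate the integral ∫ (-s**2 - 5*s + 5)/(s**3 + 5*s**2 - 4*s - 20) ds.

-9*log(s - 2)/28 - 11*log(s + 2)/12 + 5*log(s + 5)/21 + C

Factor the denominator: (s - 2)*(s + 2)*(s + 5).
Partial-fraction decomposition: 5/(21*(s + 5)) - 11/(12*(s + 2)) - 9/(28*(s - 2)).
Integrate each term: A/(s−a) contributes A·log|s−a|.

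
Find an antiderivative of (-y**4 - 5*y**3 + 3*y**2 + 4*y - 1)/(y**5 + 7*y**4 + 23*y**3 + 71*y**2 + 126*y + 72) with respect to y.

log(y + 1)/15 - 27*log(y + 2)/26 + 19*log(y + 4)/30 - 43*log(y**2 + 9)/130 + 164*atan(y/3)/195 + C

Factor the denominator: (y + 1)*(y + 2)*(y + 4)*(y**2 + 9).
Partial-fraction decomposition: -(43*y - 164)/(65*(y**2 + 9)) + 19/(30*(y + 4)) - 27/(26*(y + 2)) + 1/(15*(y + 1)).
Integrate each term; A/(y−a) gives A·log|y−a|; the (By+D)/(y²+p²) term gives a log and an atan.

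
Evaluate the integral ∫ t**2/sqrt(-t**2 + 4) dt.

-t*sqrt(-t**2 + 4)/2 + 2*asin(t/2) + C

Substitute t = 2·sin(θ), so dt = 2·cos(θ) dθ and the radical becomes sqrt(-t**2 + 4) = 2·cos(θ) by the Pythagorean identity.
Integrate the resulting trig expression in θ, then back-substitute θ = asin(t/2), sin(θ) = t/2, cos(θ) = sqrt(-t**2 + 4)/2 (absorbing any constant into C).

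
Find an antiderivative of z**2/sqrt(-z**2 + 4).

Substitute z = 2·sin(θ), so dz = 2·cos(θ) dθ and the radical becomes sqrt(-z**2 + 4) = 2·cos(θ) by the Pythagorean identity.
Integrate the resulting trig expression in θ, then back-substitute θ = asin(z/2), sin(θ) = z/2, cos(θ) = sqrt(-z**2 + 4)/2 (absorbing any constant into C).

-z*sqrt(-z**2 + 4)/2 + 2*asin(z/2) + C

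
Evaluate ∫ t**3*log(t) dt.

t**4*log(t)/4 - t**4/16 + C

Use integration by parts with u = log(t), dv = t**3 dt.
Then du = 1/t dt and v = t**4/4.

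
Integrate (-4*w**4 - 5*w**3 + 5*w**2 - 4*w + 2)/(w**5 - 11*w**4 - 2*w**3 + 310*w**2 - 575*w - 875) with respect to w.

-925*log(w - 7)/32 + 7583*log(w - 5)/300 - log(w + 1)/96 - 9*log(w + 5)/25 - 503/(20*w - 100) + C

Factor the denominator: (w - 7)*(w - 5)**2*(w + 1)*(w + 5).
Partial-fraction decomposition: -9/(25*(w + 5)) - 1/(96*(w + 1)) + 7583/(300*(w - 5)) + 503/(20*(w - 5)**2) - 925/(32*(w - 7)).
Integrate each term; A/(w−a) gives A·log|w−a|; A/(w−a)² gives −A/(w−a).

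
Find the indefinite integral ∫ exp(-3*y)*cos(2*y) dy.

Let I denote the integral. Integrate by parts with u = cos(2*y), dv = exp(-3*y) dy, so v = -exp(-3*y)/3: I = -exp(-3*y)*cos(2*y)/3 − (2/3)·∫ exp(-3*y)*sin(2*y) dy.
Apply parts again with u = sin(2*y), dv = exp(-3*y) dy: ∫ exp(-3*y)*sin(2*y) dy = -exp(-3*y)*sin(2*y)/3 + (2/3)·I. Substituting back brings back I: I = 2*exp(-3*y)*sin(2*y)/9 - exp(-3*y)*cos(2*y)/3 − (4/9)·I.
Solving for I: (1 + 4/9)·I equals the remaining terms, so I = (9/13)·(2*exp(-3*y)*sin(2*y)/9 - exp(-3*y)*cos(2*y)/3).

2*exp(-3*y)*sin(2*y)/13 - 3*exp(-3*y)*cos(2*y)/13 + C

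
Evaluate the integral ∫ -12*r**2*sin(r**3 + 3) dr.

4*cos(r**3 + 3) + C

Let u = r**3 + 3, so du = (3*r**2) dr.
Rewriting, the integral becomes -4·∫ sin(u) du = -4·-cos(u).
Substituting back, u = r**3 + 3.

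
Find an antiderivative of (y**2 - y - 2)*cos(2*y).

Use integration by parts with u = y**2 - y - 2, dv = cos(2*y) dy, so v = sin(2*y)/2.
Apply parts 2 times (tabular method): alternate signs, differentiate u down to 0, integrate dv up.

y**2*sin(2*y)/2 - y*sin(2*y)/2 + y*cos(2*y)/2 - 5*sin(2*y)/4 - cos(2*y)/4 + C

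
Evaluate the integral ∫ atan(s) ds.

Use integration by parts with u = arctan(s), dv = ds.
Then du = 1/(s**2 + 1) ds.

s*atan(s) - log(s**2 + 1)/2 + C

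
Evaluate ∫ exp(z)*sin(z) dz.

exp(z)*sin(z)/2 - exp(z)*cos(z)/2 + C

Let I denote the integral. Integrate by parts with u = sin(z), dv = exp(z) dz, so v = exp(z): I = exp(z)*sin(z) − ∫ exp(z)*cos(z) dz.
Apply parts again with u = cos(z), dv = exp(z) dz: ∫ exp(z)*cos(z) dz = exp(z)*cos(z) + I. Substituting back brings back I: I = exp(z)*sin(z) - exp(z)*cos(z) − I.
Solving for I: (1 + 1)·I equals the remaining terms, so I = (1/2)·(exp(z)*sin(z) - exp(z)*cos(z)).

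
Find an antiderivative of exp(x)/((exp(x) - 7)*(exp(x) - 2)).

log(exp(x) - 7)/5 - log(exp(x) - 2)/5 + C

Let u = e^x, du = e^x dx.
The integral becomes ∫ du/((u-7)(u-2)); decompose into partial fractions.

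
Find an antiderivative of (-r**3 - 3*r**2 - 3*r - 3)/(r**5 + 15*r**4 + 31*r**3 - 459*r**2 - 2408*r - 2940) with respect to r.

-345*log(r - 6)/14872 + log(r + 2)/600 + 31*log(r + 5)/66 - 3787*log(r + 7)/8450 + 107/(65*r + 455) + C

Factor the denominator: (r - 6)*(r + 2)*(r + 5)*(r + 7)**2.
Partial-fraction decomposition: -3787/(8450*(r + 7)) - 107/(65*(r + 7)**2) + 31/(66*(r + 5)) + 1/(600*(r + 2)) - 345/(14872*(r - 6)).
Integrate each term; A/(r−a) gives A·log|r−a|; A/(r−a)² gives −A/(r−a).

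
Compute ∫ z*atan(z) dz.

z**2*atan(z)/2 - z/2 + atan(z)/2 + C

Use integration by parts with u = arctan(z), dv = z dz.
Then du = 1/(z**2 + 1) dz.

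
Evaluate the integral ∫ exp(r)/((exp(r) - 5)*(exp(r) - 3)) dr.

log(exp(r) - 5)/2 - log(exp(r) - 3)/2 + C

Let u = e^r, du = e^r dr.
The integral becomes ∫ du/((u-3)(u-5)); decompose into partial fractions.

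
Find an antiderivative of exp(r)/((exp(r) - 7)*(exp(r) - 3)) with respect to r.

Let u = e^r, du = e^r dr.
The integral becomes ∫ du/((u-7)(u-3)); decompose into partial fractions.

log(exp(r) - 7)/4 - log(exp(r) - 3)/4 + C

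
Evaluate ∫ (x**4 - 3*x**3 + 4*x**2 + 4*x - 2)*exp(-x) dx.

(-x**4 - x**3 - 7*x**2 - 18*x - 16)*exp(-x) + C

Use integration by parts with u = x**4 - 3*x**3 + 4*x**2 + 4*x - 2, dv = exp(-x) dx, so v = -exp(-x).
Apply parts 4 times (tabular method): alternate signs, differentiate u down to 0, integrate dv up.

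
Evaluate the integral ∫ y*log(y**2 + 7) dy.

Let u = y**2 + 7, so du = (2*y) dy.
The integral becomes (1/2)·∫ log(u) du; integrate by parts with u′=log(u), dv′=du.

y**2*log(y**2 + 7)/2 - y**2/2 + 7*log(y**2 + 7)/2 + C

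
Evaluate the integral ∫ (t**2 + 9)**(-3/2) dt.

Substitute t = 3·tan(θ), so dt = 3·sec(θ)^2 dθ and the radical becomes sqrt(t**2 + 9) = 3·sec(θ) by the Pythagorean identity.
Integrate the resulting trig expression in θ, then back-substitute tan(θ) = t/3, sec(θ) = sqrt(t**2 + 9)/3 (absorbing any constant into C).

t/(9*sqrt(t**2 + 9)) + C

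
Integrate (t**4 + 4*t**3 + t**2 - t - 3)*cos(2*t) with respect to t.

t**4*sin(2*t)/2 + 2*t**3*sin(2*t) + t**3*cos(2*t) - t**2*sin(2*t) + 3*t**2*cos(2*t) - 7*t*sin(2*t)/2 - t*cos(2*t) - sin(2*t) - 7*cos(2*t)/4 + C

Use integration by parts with u = t**4 + 4*t**3 + t**2 - t - 3, dv = cos(2*t) dt, so v = sin(2*t)/2.
Apply parts 4 times (tabular method): alternate signs, differentiate u down to 0, integrate dv up.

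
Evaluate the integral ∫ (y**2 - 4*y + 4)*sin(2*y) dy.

-y**2*cos(2*y)/2 + y*sin(2*y)/2 + 2*y*cos(2*y) - sin(2*y) - 7*cos(2*y)/4 + C

Use integration by parts with u = y**2 - 4*y + 4, dv = sin(2*y) dy, so v = -cos(2*y)/2.
Apply parts 2 times (tabular method): alternate signs, differentiate u down to 0, integrate dv up.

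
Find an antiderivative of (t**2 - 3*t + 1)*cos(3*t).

t**2*sin(3*t)/3 - t*sin(3*t) + 2*t*cos(3*t)/9 + 7*sin(3*t)/27 - cos(3*t)/3 + C

Use integration by parts with u = t**2 - 3*t + 1, dv = cos(3*t) dt, so v = sin(3*t)/3.
Apply parts 2 times (tabular method): alternate signs, differentiate u down to 0, integrate dv up.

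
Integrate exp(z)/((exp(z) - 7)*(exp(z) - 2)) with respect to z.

Let u = e^z, du = e^z dz.
The integral becomes ∫ du/((u-2)(u-7)); decompose into partial fractions.

log(exp(z) - 7)/5 - log(exp(z) - 2)/5 + C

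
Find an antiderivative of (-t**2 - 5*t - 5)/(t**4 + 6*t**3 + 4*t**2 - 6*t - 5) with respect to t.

Factor the denominator: (t - 1)*(t + 1)**2*(t + 5).
Partial-fraction decomposition: 5/(96*(t + 5)) + 13/(32*(t + 1)) + 1/(8*(t + 1)**2) - 11/(24*(t - 1)).
Integrate each term; A/(t−a) gives A·log|t−a|; A/(t−a)² gives −A/(t−a).

-11*log(t - 1)/24 + 13*log(t + 1)/32 + 5*log(t + 5)/96 - 1/(8*t + 8) + C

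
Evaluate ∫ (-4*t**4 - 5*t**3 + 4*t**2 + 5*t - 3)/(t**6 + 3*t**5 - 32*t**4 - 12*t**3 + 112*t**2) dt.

Factor the denominator: t**2*(t - 4)*(t - 2)*(t + 2)*(t + 7).
Partial-fraction decomposition: 859/(2695*(t + 7)) - 7/(160*(t + 2)) + 9/(32*(t - 2)) - 421/(704*(t - 4)) + 131/(3136*t) - 3/(112*t**2).
Integrate each term; A/(t−a) gives A·log|t−a|; A/(t−a)² gives −A/(t−a).

131*log(t)/3136 - 421*log(t - 4)/704 + 9*log(t - 2)/32 - 7*log(t + 2)/160 + 859*log(t + 7)/2695 + 3/(112*t) + C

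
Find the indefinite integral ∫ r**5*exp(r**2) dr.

Let u = r², du = 2r dr; rewrite as (1/2)∫ u^2·exp(1u) du.
Now integrate by parts 2 times.

(r**4 - 2*r**2 + 2)*exp(r**2)/2 + C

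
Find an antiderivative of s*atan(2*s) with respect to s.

Use integration by parts with u = arctan(2*s), dv = s ds.
Then du = 2/(4*s**2 + 1) ds.

s**2*atan(2*s)/2 - s/4 + atan(2*s)/8 + C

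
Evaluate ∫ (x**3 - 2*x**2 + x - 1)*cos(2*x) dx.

x**3*sin(2*x)/2 - x**2*sin(2*x) + 3*x**2*cos(2*x)/4 - x*sin(2*x)/4 - x*cos(2*x) - cos(2*x)/8 + C

Use integration by parts with u = x**3 - 2*x**2 + x - 1, dv = cos(2*x) dx, so v = sin(2*x)/2.
Apply parts 3 times (tabular method): alternate signs, differentiate u down to 0, integrate dv up.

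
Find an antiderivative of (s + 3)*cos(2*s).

Use integration by parts with u = s + 3, dv = cos(2*s) ds, so v = sin(2*s)/2.
Apply parts 1 times (tabular method): alternate signs, differentiate u down to 0, integrate dv up.

s*sin(2*s)/2 + 3*sin(2*s)/2 + cos(2*s)/4 + C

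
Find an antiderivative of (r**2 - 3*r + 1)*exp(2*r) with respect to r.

(r**2 - 4*r + 3)*exp(2*r)/2 + C

Use integration by parts with u = r**2 - 3*r + 1, dv = exp(2*r) dr, so v = exp(2*r)/2.
Apply parts 2 times (tabular method): alternate signs, differentiate u down to 0, integrate dv up.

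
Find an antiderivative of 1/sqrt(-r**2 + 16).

asin(r/4) + C

Substitute r = 4·sin(θ), so dr = 4·cos(θ) dθ and the radical becomes sqrt(-r**2 + 16) = 4·cos(θ) by the Pythagorean identity.
Integrate the resulting trig expression in θ, then back-substitute θ = asin(r/4), sin(θ) = r/4, cos(θ) = sqrt(-r**2 + 16)/4 (absorbing any constant into C).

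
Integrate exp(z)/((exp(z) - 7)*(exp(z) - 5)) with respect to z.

Let u = e^z, du = e^z dz.
The integral becomes ∫ du/((u-7)(u-5)); decompose into partial fractions.

log(exp(z) - 7)/2 - log(exp(z) - 5)/2 + C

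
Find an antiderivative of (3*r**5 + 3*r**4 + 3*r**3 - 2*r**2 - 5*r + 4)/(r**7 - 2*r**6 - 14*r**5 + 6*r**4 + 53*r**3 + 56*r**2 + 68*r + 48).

Factor the denominator: (r - 4)*(r - 3)*(r + 1)*(r + 2)**2*(r**2 + 1).
Partial-fraction decomposition: -(473*r + 39)/(4250*(r**2 + 1)) - 4/(15*(r + 2)) + 11/(25*(r + 2)**2) + 1/(10*(r + 1)) - 128/(125*(r - 3)) + 332/(255*(r - 4)).
Integrate each term; A/(r−a) gives A·log|r−a|; the (Br+D)/(r²+p²) term gives a log and an atan.

332*log(r - 4)/255 - 128*log(r - 3)/125 + log(r + 1)/10 - 4*log(r + 2)/15 - 473*log(r**2 + 1)/8500 - 39*atan(r)/4250 - 11/(25*r + 50) + C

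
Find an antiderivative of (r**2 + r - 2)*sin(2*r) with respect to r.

Use integration by parts with u = r**2 + r - 2, dv = sin(2*r) dr, so v = -cos(2*r)/2.
Apply parts 2 times (tabular method): alternate signs, differentiate u down to 0, integrate dv up.

-r**2*cos(2*r)/2 + r*sin(2*r)/2 - r*cos(2*r)/2 + sin(2*r)/4 + 5*cos(2*r)/4 + C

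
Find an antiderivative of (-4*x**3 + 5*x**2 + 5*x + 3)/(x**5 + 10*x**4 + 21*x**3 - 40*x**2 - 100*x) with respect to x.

-3*log(x)/100 + log(x - 2)/392 + 5*log(x + 2)/8 - 732*log(x + 5)/1225 + 201/(35*x + 175) + C

Factor the denominator: x*(x - 2)*(x + 2)*(x + 5)**2.
Partial-fraction decomposition: -732/(1225*(x + 5)) - 201/(35*(x + 5)**2) + 5/(8*(x + 2)) + 1/(392*(x - 2)) - 3/(100*x).
Integrate each term; A/(x−a) gives A·log|x−a|; A/(x−a)² gives −A/(x−a).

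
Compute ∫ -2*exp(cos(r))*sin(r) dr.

2*exp(cos(r)) + C

Let u = cos(r), so du = (-sin(r)) dr.
Rewriting, the integral becomes 2·∫ e^u du = 2·e^u.
Substituting back, u = cos(r).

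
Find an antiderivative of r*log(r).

r**2*log(r)/2 - r**2/4 + C

Use integration by parts with u = log(r), dv = r dr.
Then du = 1/r dr and v = r**2/2.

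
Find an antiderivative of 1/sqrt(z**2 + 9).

log(z + sqrt(z**2 + 9)) + C

Substitute z = 3·tan(θ), so dz = 3·sec(θ)^2 dθ and the radical becomes sqrt(z**2 + 9) = 3·sec(θ) by the Pythagorean identity.
Integrate the resulting trig expression in θ, then back-substitute tan(θ) = z/3, sec(θ) = sqrt(z**2 + 9)/3 (absorbing any constant into C).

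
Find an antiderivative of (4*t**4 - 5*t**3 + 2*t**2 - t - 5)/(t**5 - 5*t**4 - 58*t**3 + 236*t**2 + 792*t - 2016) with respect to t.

145*log(t - 7)/13 - 833*log(t - 6)/96 + 5*log(t - 2)/192 - 25*log(t + 4)/24 + 6337*log(t + 6)/2496 + C

Factor the denominator: (t - 7)*(t - 6)*(t - 2)*(t + 4)*(t + 6).
Partial-fraction decomposition: 6337/(2496*(t + 6)) - 25/(24*(t + 4)) + 5/(192*(t - 2)) - 833/(96*(t - 6)) + 145/(13*(t - 7)).
Integrate each term: A/(t−a) contributes A·log|t−a|.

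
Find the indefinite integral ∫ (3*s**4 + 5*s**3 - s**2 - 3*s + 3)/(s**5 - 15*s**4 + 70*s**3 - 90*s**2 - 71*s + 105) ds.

8851*log(s - 7)/384 - 821*log(s - 5)/32 + 363*log(s - 3)/64 - 7*log(s - 1)/96 + log(s + 1)/128 + C

Factor the denominator: (s - 7)*(s - 5)*(s - 3)*(s - 1)*(s + 1).
Partial-fraction decomposition: 1/(128*(s + 1)) - 7/(96*(s - 1)) + 363/(64*(s - 3)) - 821/(32*(s - 5)) + 8851/(384*(s - 7)).
Integrate each term: A/(s−a) contributes A·log|s−a|.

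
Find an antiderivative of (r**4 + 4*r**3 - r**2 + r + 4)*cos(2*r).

r**4*sin(2*r)/2 + 2*r**3*sin(2*r) + r**3*cos(2*r) - 2*r**2*sin(2*r) + 3*r**2*cos(2*r) - 5*r*sin(2*r)/2 - 2*r*cos(2*r) + 3*sin(2*r) - 5*cos(2*r)/4 + C

Use integration by parts with u = r**4 + 4*r**3 - r**2 + r + 4, dv = cos(2*r) dr, so v = sin(2*r)/2.
Apply parts 4 times (tabular method): alternate signs, differentiate u down to 0, integrate dv up.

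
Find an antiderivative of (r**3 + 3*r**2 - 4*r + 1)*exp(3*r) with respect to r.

Use integration by parts with u = r**3 + 3*r**2 - 4*r + 1, dv = exp(3*r) dr, so v = exp(3*r)/3.
Apply parts 3 times (tabular method): alternate signs, differentiate u down to 0, integrate dv up.

(9*r**3 + 18*r**2 - 48*r + 25)*exp(3*r)/27 + C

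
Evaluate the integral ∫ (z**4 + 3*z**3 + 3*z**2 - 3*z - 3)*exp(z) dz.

Use integration by parts with u = z**4 + 3*z**3 + 3*z**2 - 3*z - 3, dv = exp(z) dz, so v = exp(z).
Apply parts 4 times (tabular method): alternate signs, differentiate u down to 0, integrate dv up.

(z**4 - z**3 + 6*z**2 - 15*z + 12)*exp(z) + C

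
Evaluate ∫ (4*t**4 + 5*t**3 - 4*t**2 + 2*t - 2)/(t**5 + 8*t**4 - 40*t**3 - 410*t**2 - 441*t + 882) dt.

2227*log(t - 7)/2184 - 5*log(t - 1)/1344 + 29*log(t + 3)/96 - 3946*log(t + 6)/273 + 7677*log(t + 7)/448 + C

Factor the denominator: (t - 7)*(t - 1)*(t + 3)*(t + 6)*(t + 7).
Partial-fraction decomposition: 7677/(448*(t + 7)) - 3946/(273*(t + 6)) + 29/(96*(t + 3)) - 5/(1344*(t - 1)) + 2227/(2184*(t - 7)).
Integrate each term: A/(t−a) contributes A·log|t−a|.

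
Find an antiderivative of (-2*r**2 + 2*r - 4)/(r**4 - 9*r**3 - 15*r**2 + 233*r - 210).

-11*log(r - 7)/9 + 64*log(r - 6)/55 - log(r - 1)/45 + 8*log(r + 5)/99 + C

Factor the denominator: (r - 7)*(r - 6)*(r - 1)*(r + 5).
Partial-fraction decomposition: 8/(99*(r + 5)) - 1/(45*(r - 1)) + 64/(55*(r - 6)) - 11/(9*(r - 7)).
Integrate each term: A/(r−a) contributes A·log|r−a|.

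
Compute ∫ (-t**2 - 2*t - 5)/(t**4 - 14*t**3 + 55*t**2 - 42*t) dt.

Factor the denominator: t*(t - 7)*(t - 6)*(t - 1).
Partial-fraction decomposition: -4/(15*(t - 1)) + 53/(30*(t - 6)) - 34/(21*(t - 7)) + 5/(42*t).
Integrate each term: A/(t−a) contributes A·log|t−a|.

5*log(t)/42 - 34*log(t - 7)/21 + 53*log(t - 6)/30 - 4*log(t - 1)/15 + C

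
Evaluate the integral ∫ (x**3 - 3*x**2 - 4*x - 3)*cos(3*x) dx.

Use integration by parts with u = x**3 - 3*x**2 - 4*x - 3, dv = cos(3*x) dx, so v = sin(3*x)/3.
Apply parts 3 times (tabular method): alternate signs, differentiate u down to 0, integrate dv up.

x**3*sin(3*x)/3 - x**2*sin(3*x) + x**2*cos(3*x)/3 - 14*x*sin(3*x)/9 - 2*x*cos(3*x)/3 - 7*sin(3*x)/9 - 14*cos(3*x)/27 + C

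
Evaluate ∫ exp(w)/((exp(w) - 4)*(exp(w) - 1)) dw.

Let u = e^w, du = e^w dw.
The integral becomes ∫ du/((u-1)(u-4)); decompose into partial fractions.

log(exp(w) - 4)/3 - log(exp(w) - 1)/3 + C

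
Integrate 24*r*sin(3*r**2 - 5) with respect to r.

Let u = 3*r**2 - 5, so du = (6*r) dr.
Rewriting, the integral becomes 4·∫ sin(u) du = 4·-cos(u).
Substituting back, u = 3*r**2 - 5.

-4*cos(3*r**2 - 5) + C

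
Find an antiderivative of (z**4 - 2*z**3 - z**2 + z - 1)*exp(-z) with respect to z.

Use integration by parts with u = z**4 - 2*z**3 - z**2 + z - 1, dv = exp(-z) dz, so v = -exp(-z).
Apply parts 4 times (tabular method): alternate signs, differentiate u down to 0, integrate dv up.

(-z**4 - 2*z**3 - 5*z**2 - 11*z - 10)*exp(-z) + C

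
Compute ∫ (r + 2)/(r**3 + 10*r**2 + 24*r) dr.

log(r)/12 + log(r + 4)/4 - log(r + 6)/3 + C

Factor the denominator: r*(r + 4)*(r + 6).
Partial-fraction decomposition: -1/(3*(r + 6)) + 1/(4*(r + 4)) + 1/(12*r).
Integrate each term: A/(r−a) contributes A·log|r−a|.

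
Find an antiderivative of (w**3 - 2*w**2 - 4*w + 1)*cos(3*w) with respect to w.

w**3*sin(3*w)/3 - 2*w**2*sin(3*w)/3 + w**2*cos(3*w)/3 - 14*w*sin(3*w)/9 - 4*w*cos(3*w)/9 + 13*sin(3*w)/27 - 14*cos(3*w)/27 + C

Use integration by parts with u = w**3 - 2*w**2 - 4*w + 1, dv = cos(3*w) dw, so v = sin(3*w)/3.
Apply parts 3 times (tabular method): alternate signs, differentiate u down to 0, integrate dv up.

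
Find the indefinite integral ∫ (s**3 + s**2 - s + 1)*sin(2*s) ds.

Use integration by parts with u = s**3 + s**2 - s + 1, dv = sin(2*s) ds, so v = -cos(2*s)/2.
Apply parts 3 times (tabular method): alternate signs, differentiate u down to 0, integrate dv up.

-s**3*cos(2*s)/2 + 3*s**2*sin(2*s)/4 - s**2*cos(2*s)/2 + s*sin(2*s)/2 + 5*s*cos(2*s)/4 - 5*sin(2*s)/8 - cos(2*s)/4 + C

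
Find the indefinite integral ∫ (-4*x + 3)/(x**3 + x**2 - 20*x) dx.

Factor the denominator: x*(x - 4)*(x + 5).
Partial-fraction decomposition: 23/(45*(x + 5)) - 13/(36*(x - 4)) - 3/(20*x).
Integrate each term: A/(x−a) contributes A·log|x−a|.

-3*log(x)/20 - 13*log(x - 4)/36 + 23*log(x + 5)/45 + C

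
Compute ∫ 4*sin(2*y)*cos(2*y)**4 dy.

-2*cos(2*y)**5/5 + C

Let u = cos(2*y), so du = (-2*sin(2*y)) dy.
Rewriting, the integral becomes -2·∫ u^4 du = -2·u^5/5.
Substituting back, u = cos(2*y).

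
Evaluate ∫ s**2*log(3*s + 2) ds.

s**3*log(3*s + 2)/3 - s**3/9 + s**2/9 - 4*s/27 + 8*log(3*s + 2)/81 + C

Use integration by parts with u = log(3*s + 2), dv = s**2 ds.
Then du = 3/(3*s + 2) ds and v = s**3/3.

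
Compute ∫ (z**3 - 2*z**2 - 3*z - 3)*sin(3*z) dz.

-z**3*cos(3*z)/3 + z**2*sin(3*z)/3 + 2*z**2*cos(3*z)/3 - 4*z*sin(3*z)/9 + 11*z*cos(3*z)/9 - 11*sin(3*z)/27 + 23*cos(3*z)/27 + C

Use integration by parts with u = z**3 - 2*z**2 - 3*z - 3, dv = sin(3*z) dz, so v = -cos(3*z)/3.
Apply parts 3 times (tabular method): alternate signs, differentiate u down to 0, integrate dv up.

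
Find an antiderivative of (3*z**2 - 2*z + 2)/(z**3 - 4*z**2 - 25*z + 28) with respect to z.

Factor the denominator: (z - 7)*(z - 1)*(z + 4).
Partial-fraction decomposition: 58/(55*(z + 4)) - 1/(10*(z - 1)) + 45/(22*(z - 7)).
Integrate each term: A/(z−a) contributes A·log|z−a|.

45*log(z - 7)/22 - log(z - 1)/10 + 58*log(z + 4)/55 + C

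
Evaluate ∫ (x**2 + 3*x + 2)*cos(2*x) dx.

x**2*sin(2*x)/2 + 3*x*sin(2*x)/2 + x*cos(2*x)/2 + 3*sin(2*x)/4 + 3*cos(2*x)/4 + C

Use integration by parts with u = x**2 + 3*x + 2, dv = cos(2*x) dx, so v = sin(2*x)/2.
Apply parts 2 times (tabular method): alternate signs, differentiate u down to 0, integrate dv up.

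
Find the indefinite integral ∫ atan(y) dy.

y*atan(y) - log(y**2 + 1)/2 + C

Use integration by parts with u = arctan(y), dv = dy.
Then du = 1/(y**2 + 1) dy.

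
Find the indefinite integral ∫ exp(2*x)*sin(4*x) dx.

exp(2*x)*sin(4*x)/10 - exp(2*x)*cos(4*x)/5 + C

Let I denote the integral. Integrate by parts with u = sin(4*x), dv = exp(2*x) dx, so v = exp(2*x)/2: I = exp(2*x)*sin(4*x)/2 − 2·∫ exp(2*x)*cos(4*x) dx.
Apply parts again with u = cos(4*x), dv = exp(2*x) dx: ∫ exp(2*x)*cos(4*x) dx = exp(2*x)*cos(4*x)/2 + 2·I. Substituting back brings back I: I = exp(2*x)*sin(4*x)/2 - exp(2*x)*cos(4*x) − 4·I.
Solving for I: (1 + 4)·I equals the remaining terms, so I = (1/5)·(exp(2*x)*sin(4*x)/2 - exp(2*x)*cos(4*x)).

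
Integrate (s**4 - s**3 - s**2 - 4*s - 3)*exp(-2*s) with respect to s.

Use integration by parts with u = s**4 - s**3 - s**2 - 4*s - 3, dv = exp(-2*s) ds, so v = -exp(-2*s)/2.
Apply parts 4 times (tabular method): alternate signs, differentiate u down to 0, integrate dv up.

(-4*s**4 - 4*s**3 - 2*s**2 + 14*s + 19)*exp(-2*s)/8 + C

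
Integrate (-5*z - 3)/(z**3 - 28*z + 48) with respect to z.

Factor the denominator: (z - 4)*(z - 2)*(z + 6).
Partial-fraction decomposition: 27/(80*(z + 6)) + 13/(16*(z - 2)) - 23/(20*(z - 4)).
Integrate each term: A/(z−a) contributes A·log|z−a|.

-23*log(z - 4)/20 + 13*log(z - 2)/16 + 27*log(z + 6)/80 + C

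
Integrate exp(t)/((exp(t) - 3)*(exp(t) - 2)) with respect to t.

log(exp(t) - 3) - log(exp(t) - 2) + C

Let u = e^t, du = e^t dt.
The integral becomes ∫ du/((u-2)(u-3)); decompose into partial fractions.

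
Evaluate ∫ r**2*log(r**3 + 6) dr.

r**3*log(r**3 + 6)/3 - r**3/3 + 2*log(r**3 + 6) + C

Let u = r**3 + 6, so du = (3*r**2) dr.
The integral becomes (1/3)·∫ log(u) du; integrate by parts with u′=log(u), dv′=du.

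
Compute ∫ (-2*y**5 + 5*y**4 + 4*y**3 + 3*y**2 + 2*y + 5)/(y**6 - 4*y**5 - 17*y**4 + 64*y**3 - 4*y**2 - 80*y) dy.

-log(y)/16 - 169*log(y - 5)/162 - 4*log(y - 2)/27 + log(y + 1)/18 - 1039*log(y + 4)/1296 + 23/(36*y - 72) + C

Factor the denominator: y*(y - 5)*(y - 2)**2*(y + 1)*(y + 4).
Partial-fraction decomposition: -1039/(1296*(y + 4)) + 1/(18*(y + 1)) - 4/(27*(y - 2)) - 23/(36*(y - 2)**2) - 169/(162*(y - 5)) - 1/(16*y).
Integrate each term; A/(y−a) gives A·log|y−a|; A/(y−a)² gives −A/(y−a).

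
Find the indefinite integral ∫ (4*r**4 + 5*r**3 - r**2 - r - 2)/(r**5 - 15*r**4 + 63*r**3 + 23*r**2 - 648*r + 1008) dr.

11261*log(r - 7)/360 - 3881*log(r - 4)/441 - 445*log(r - 3)/24 + 181*log(r + 3)/2940 + 1322/(21*r - 84) + C

Factor the denominator: (r - 7)*(r - 4)**2*(r - 3)*(r + 3).
Partial-fraction decomposition: 181/(2940*(r + 3)) - 445/(24*(r - 3)) - 3881/(441*(r - 4)) - 1322/(21*(r - 4)**2) + 11261/(360*(r - 7)).
Integrate each term; A/(r−a) gives A·log|r−a|; A/(r−a)² gives −A/(r−a).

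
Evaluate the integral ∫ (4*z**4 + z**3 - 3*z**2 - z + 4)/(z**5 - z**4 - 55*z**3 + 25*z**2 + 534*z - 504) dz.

9797*log(z - 7)/3432 - 325*log(z - 3)/504 + log(z - 1)/84 - 92*log(z + 4)/77 + 2435*log(z + 6)/819 + C

Factor the denominator: (z - 7)*(z - 3)*(z - 1)*(z + 4)*(z + 6).
Partial-fraction decomposition: 2435/(819*(z + 6)) - 92/(77*(z + 4)) + 1/(84*(z - 1)) - 325/(504*(z - 3)) + 9797/(3432*(z - 7)).
Integrate each term: A/(z−a) contributes A·log|z−a|.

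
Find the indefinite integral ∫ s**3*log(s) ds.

s**4*log(s)/4 - s**4/16 + C

Use integration by parts with u = log(s), dv = s**3 ds.
Then du = 1/s ds and v = s**4/4.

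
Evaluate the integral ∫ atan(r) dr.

Use integration by parts with u = arctan(r), dv = dr.
Then du = 1/(r**2 + 1) dr.

r*atan(r) - log(r**2 + 1)/2 + C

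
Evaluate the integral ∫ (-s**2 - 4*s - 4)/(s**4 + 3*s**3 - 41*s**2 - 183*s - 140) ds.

Factor the denominator: (s - 7)*(s + 1)*(s + 4)*(s + 5).
Partial-fraction decomposition: 3/(16*(s + 5)) - 4/(33*(s + 4)) + 1/(96*(s + 1)) - 27/(352*(s - 7)).
Integrate each term: A/(s−a) contributes A·log|s−a|.

-27*log(s - 7)/352 + log(s + 1)/96 - 4*log(s + 4)/33 + 3*log(s + 5)/16 + C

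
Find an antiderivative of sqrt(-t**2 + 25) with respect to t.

t*sqrt(-t**2 + 25)/2 + 25*asin(t/5)/2 + C

Substitute t = 5·sin(θ), so dt = 5·cos(θ) dθ and the radical becomes sqrt(-t**2 + 25) = 5·cos(θ) by the Pythagorean identity.
Integrate the resulting trig expression in θ, then back-substitute θ = asin(t/5), sin(θ) = t/5, cos(θ) = sqrt(-t**2 + 25)/5 (absorbing any constant into C).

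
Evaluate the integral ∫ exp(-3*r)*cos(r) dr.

exp(-3*r)*sin(r)/10 - 3*exp(-3*r)*cos(r)/10 + C

Let I denote the integral. Integrate by parts with u = cos(r), dv = exp(-3*r) dr, so v = -exp(-3*r)/3: I = -exp(-3*r)*cos(r)/3 − (1/3)·∫ exp(-3*r)*sin(r) dr.
Apply parts again with u = sin(r), dv = exp(-3*r) dr: ∫ exp(-3*r)*sin(r) dr = -exp(-3*r)*sin(r)/3 + (1/3)·I. Substituting back brings back I: I = exp(-3*r)*sin(r)/9 - exp(-3*r)*cos(r)/3 − (1/9)·I.
Solving for I: (1 + 1/9)·I equals the remaining terms, so I = (9/10)·(exp(-3*r)*sin(r)/9 - exp(-3*r)*cos(r)/3).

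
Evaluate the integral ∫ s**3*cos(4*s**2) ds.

Let u = s², du = 2s ds; rewrite as (1/2)∫ u^1·cos(4u) du.
Now integrate by parts 1 time.

s**2*sin(4*s**2)/8 + cos(4*s**2)/32 + C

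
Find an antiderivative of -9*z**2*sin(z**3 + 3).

3*cos(z**3 + 3) + C

Let u = z**3 + 3, so du = (3*z**2) dz.
Rewriting, the integral becomes -3·∫ sin(u) du = -3·-cos(u).
Substituting back, u = z**3 + 3.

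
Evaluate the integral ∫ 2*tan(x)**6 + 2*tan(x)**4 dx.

2*tan(x)**5/5 + C

Let u = tan(x), so du = (tan(x)**2 + 1) dx.
Rewriting, the integral becomes 2·∫ u^4 du = 2·u^5/5.
Substituting back, u = tan(x).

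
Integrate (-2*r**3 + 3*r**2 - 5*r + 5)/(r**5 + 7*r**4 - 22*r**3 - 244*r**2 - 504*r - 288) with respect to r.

-349*log(r - 6)/6720 - log(r + 1)/7 + 43*log(r + 2)/64 - 67*log(r + 4)/40 + 115*log(r + 6)/96 + C

Factor the denominator: (r - 6)*(r + 1)*(r + 2)*(r + 4)*(r + 6).
Partial-fraction decomposition: 115/(96*(r + 6)) - 67/(40*(r + 4)) + 43/(64*(r + 2)) - 1/(7*(r + 1)) - 349/(6720*(r - 6)).
Integrate each term: A/(r−a) contributes A·log|r−a|.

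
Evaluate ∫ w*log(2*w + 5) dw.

Use integration by parts with u = log(2*w + 5), dv = w dw.
Then du = 2/(2*w + 5) dw and v = w**2/2.

w**2*log(2*w + 5)/2 - w**2/4 + 5*w/4 - 25*log(2*w + 5)/8 + C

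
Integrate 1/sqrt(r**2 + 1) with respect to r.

log(r + sqrt(r**2 + 1)) + C

Substitute r = tan(θ), so dr = sec(θ)^2 dθ and the radical becomes sqrt(r**2 + 1) = sec(θ) by the Pythagorean identity.
Integrate the resulting trig expression in θ, then back-substitute tan(θ) = r, sec(θ) = sqrt(r**2 + 1) (absorbing any constant into C).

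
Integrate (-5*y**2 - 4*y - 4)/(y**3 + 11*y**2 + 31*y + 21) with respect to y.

Factor the denominator: (y + 1)*(y + 3)*(y + 7).
Partial-fraction decomposition: -221/(24*(y + 7)) + 37/(8*(y + 3)) - 5/(12*(y + 1)).
Integrate each term: A/(y−a) contributes A·log|y−a|.

-5*log(y + 1)/12 + 37*log(y + 3)/8 - 221*log(y + 7)/24 + C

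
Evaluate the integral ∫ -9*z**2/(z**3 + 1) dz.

-3*log(z**3 + 1) + C

Let u = z**3 + 1, so du = (3*z**2) dz.
Rewriting, the integral becomes -3·∫ 1/u du = -3·log(u).
Substituting back, u = z**3 + 1.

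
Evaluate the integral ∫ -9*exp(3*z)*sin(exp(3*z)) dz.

3*cos(exp(3*z)) + C

Let u = exp(3*z), so du = (3*exp(3*z)) dz.
Rewriting, the integral becomes -3·∫ sin(u) du = -3·-cos(u).
Substituting back, u = exp(3*z).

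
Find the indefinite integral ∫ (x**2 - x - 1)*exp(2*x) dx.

(x**2 - 2*x)*exp(2*x)/2 + C

Use integration by parts with u = x**2 - x - 1, dv = exp(2*x) dx, so v = exp(2*x)/2.
Apply parts 2 times (tabular method): alternate signs, differentiate u down to 0, integrate dv up.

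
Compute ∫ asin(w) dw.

Use integration by parts with u = arcsin(w), dv = dw.
Then du = 1/sqrt(-w**2 + 1) dw.

w*asin(w) + sqrt(-w**2 + 1) + C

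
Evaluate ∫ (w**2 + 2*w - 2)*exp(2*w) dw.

(2*w**2 + 2*w - 5)*exp(2*w)/4 + C

Use integration by parts with u = w**2 + 2*w - 2, dv = exp(2*w) dw, so v = exp(2*w)/2.
Apply parts 2 times (tabular method): alternate signs, differentiate u down to 0, integrate dv up.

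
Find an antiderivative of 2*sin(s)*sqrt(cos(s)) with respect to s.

Let u = cos(s), so du = (-sin(s)) ds.
Rewriting, the integral becomes -2·∫ √u du = -2·(2/3)u^(3/2).
Substituting back, u = cos(s).

-4*cos(s)**(3/2)/3 + C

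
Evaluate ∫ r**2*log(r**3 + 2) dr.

Let u = r**3 + 2, so du = (3*r**2) dr.
The integral becomes (1/3)·∫ log(u) du; integrate by parts with u′=log(u), dv′=du.

r**3*log(r**3 + 2)/3 - r**3/3 + 2*log(r**3 + 2)/3 + C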